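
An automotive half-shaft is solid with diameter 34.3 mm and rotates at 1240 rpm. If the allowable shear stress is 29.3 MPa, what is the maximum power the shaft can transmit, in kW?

J = πd⁴/32 = π(0.0343)⁴/32 = 1.359×10^-7 m⁴.
T_max = τ_allow·J/r = 2.93×10^7 × 1.359×10^-7 / 0.0171 = 232.2 N·m.
ω = 2π·1240/60 = 129.9 rad/s, so P_max = T_max·ω = 3.015×10^4 W.

30.1 kW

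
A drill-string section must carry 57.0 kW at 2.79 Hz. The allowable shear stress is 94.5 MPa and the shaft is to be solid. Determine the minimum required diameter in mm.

ω = 2π·2.79 = 17.53 rad/s, so T = P/ω = 57.0×10³ / 17.53 = 3252 N·m.
For a solid shaft τ_max = 16T/(πd³), so d = (16T/(π τ_allow))^(1/3) = (16·3252/(π·9.45×10^7))^(1/3) = 0.05596 m.

56.0 mm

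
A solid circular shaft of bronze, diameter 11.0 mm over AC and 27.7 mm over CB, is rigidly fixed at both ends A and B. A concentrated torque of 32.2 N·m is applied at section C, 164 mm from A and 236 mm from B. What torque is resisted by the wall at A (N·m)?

Compatibility: T_A·a/J_AC = T_B·b/J_CB with T_A + T_B = T₀.
J_AC = 1.44×10^-9 m⁴, J_CB = 5.78×10^-8 m⁴, so T_A = T₀·(J_AC/a)/((J_AC/a)+(J_CB/b)) = 1.113 N·m, T_B = 31.09 N·m.

1.11 N·m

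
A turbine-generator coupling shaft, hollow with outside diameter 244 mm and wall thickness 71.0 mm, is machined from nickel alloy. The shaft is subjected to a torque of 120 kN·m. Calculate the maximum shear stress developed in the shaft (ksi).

J = π(d_o⁴ − d_i⁴)/32 = π(0.244⁴ − 0.102⁴)/32 = 3.374×10^-4 m⁴.
τ_max = T·r/J = 120000 × 0.122 / 3.374×10^-4 = 4.340×10^7 Pa.

6.29 ksi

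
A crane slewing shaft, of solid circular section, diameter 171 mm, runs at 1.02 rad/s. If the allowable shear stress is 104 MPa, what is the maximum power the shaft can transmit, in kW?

J = πd⁴/32 = π(0.171)⁴/32 = 8.394×10^-5 m⁴.
T_max = τ_allow·J/r = 1.04×10^8 × 8.394×10^-5 / 0.0855 = 102100 N·m.
ω = 1.02 rad/s, so P_max = T_max·ω = 1.041×10^5 W.

104 kW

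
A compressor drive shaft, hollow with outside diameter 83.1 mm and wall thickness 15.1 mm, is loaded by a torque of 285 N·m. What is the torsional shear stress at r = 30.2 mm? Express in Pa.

J = π(d_o⁴ − d_i⁴)/32 = π(0.0831⁴ − 0.0529⁴)/32 = 3.913×10^-6 m⁴.
Shear stress varies linearly with radius: τ = T·r/J = 285.0 × 0.0302 / 3.913×10^-6 = 2.200×10^6 Pa.

2.20e6 Pa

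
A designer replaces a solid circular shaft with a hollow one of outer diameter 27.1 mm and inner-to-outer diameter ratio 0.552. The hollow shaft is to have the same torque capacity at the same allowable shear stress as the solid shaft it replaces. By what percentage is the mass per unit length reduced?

Equal τ_max and T ⇒ the solid shaft needs d_s³ = d_o³(1−k⁴), so d_s = 27.1·(1−0.552⁴)^(1/3) = 26.23 mm.
Area ratio A_h/A_s = d_o²(1−k²)/d_s² = (1−k²)/(1−k⁴)^(2/3) = 0.7420.
Mass saving = 1 − 0.7420 = 25.8 %.

25.8 %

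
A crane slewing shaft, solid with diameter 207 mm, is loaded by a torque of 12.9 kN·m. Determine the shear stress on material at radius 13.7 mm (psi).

J = πd⁴/32 = π(0.207)⁴/32 = 1.803×10^-4 m⁴.
Shear stress varies linearly with radius: τ = T·r/J = 12900 × 0.0137 / 1.803×10^-4 = 9.805×10^5 Pa.

142 psi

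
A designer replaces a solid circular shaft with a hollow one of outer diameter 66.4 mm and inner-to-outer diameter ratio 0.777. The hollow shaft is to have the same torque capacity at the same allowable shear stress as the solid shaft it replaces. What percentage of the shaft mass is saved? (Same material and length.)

46.4 %

Equal τ_max and T ⇒ the solid shaft needs d_s³ = d_o³(1−k⁴), so d_s = 66.4·(1−0.777⁴)^(1/3) = 57.09 mm.
Area ratio A_h/A_s = d_o²(1−k²)/d_s² = (1−k²)/(1−k⁴)^(2/3) = 0.5361.
Mass saving = 1 − 0.5361 = 46.4 %.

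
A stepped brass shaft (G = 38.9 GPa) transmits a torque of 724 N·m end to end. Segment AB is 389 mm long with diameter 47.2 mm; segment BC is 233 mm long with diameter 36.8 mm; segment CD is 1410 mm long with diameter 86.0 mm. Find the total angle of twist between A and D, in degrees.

2.51°

J_AB = π(0.0472)⁴/32 = 4.87×10^-7 m⁴; J_BC = π(0.0368)⁴/32 = 1.80×10^-7 m⁴; J_CD = π(0.0860)⁴/32 = 5.37×10^-6 m⁴.
θ = (T/G)·Σ L_i/J_i = (724.0/38.9×10⁹)·(0.389/4.87×10^-7 + 0.233/1.80×10^-7 + 1.41/5.37×10^-6) = 0.04383 rad.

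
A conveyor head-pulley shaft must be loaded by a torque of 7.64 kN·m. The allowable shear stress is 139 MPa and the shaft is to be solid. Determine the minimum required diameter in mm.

For a solid shaft τ_max = 16T/(πd³), so d = (16T/(π τ_allow))^(1/3) = (16·7640/(π·1.39×10^8))^(1/3) = 0.06542 m.

65.4 mm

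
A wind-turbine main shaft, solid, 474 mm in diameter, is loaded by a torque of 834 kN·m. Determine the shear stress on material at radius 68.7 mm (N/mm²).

11.6 N/mm²

J = πd⁴/32 = π(0.474)⁴/32 = 4.956×10^-3 m⁴.
Shear stress varies linearly with radius: τ = T·r/J = 834000 × 0.0687 / 4.956×10^-3 = 1.156×10^7 Pa.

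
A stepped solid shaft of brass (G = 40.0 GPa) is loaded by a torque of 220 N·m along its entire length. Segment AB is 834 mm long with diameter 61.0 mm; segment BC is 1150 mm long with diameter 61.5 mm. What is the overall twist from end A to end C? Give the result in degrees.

J_AB = π(0.0610)⁴/32 = 1.36×10^-6 m⁴; J_BC = π(0.0615)⁴/32 = 1.40×10^-6 m⁴.
θ = (T/G)·Σ L_i/J_i = (220.0/40.0×10⁹)·(0.834/1.36×10^-6 + 1.15/1.40×10^-6) = 7.878×10^-3 rad.

0.451°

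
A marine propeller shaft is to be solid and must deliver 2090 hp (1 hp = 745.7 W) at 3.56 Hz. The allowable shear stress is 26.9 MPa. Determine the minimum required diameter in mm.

ω = 2π·3.56 = 22.37 rad/s, so T = P/ω = 2090×745.7 / 22.37 = 69680 N·m.
For a solid shaft τ_max = 16T/(πd³), so d = (16T/(π τ_allow))^(1/3) = (16·69680/(π·2.69×10^7))^(1/3) = 0.2363 m.

236 mm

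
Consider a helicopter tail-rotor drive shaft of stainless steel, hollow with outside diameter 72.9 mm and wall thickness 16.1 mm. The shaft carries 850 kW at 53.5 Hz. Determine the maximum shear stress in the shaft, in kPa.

36800 kPa

ω = 2π·53.5 = 336.2 rad/s, so T = P/ω = 850×10³ / 336.2 = 2529 N·m.
J = π(d_o⁴ − d_i⁴)/32 = π(0.0729⁴ − 0.0407⁴)/32 = 2.503×10^-6 m⁴.
τ_max = T·r/J = 2529 × 0.0365 / 2.503×10^-6 = 3.682×10^7 Pa.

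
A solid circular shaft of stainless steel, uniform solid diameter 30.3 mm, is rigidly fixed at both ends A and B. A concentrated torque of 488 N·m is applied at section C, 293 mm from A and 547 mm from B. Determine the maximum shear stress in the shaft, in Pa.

5.82e7 Pa

With uniform GJ and both ends fixed, compatibility θ_AC = θ_CB gives T_A·a = T_B·b, together with T_A + T_B = T₀.
T_A = T₀·b/(a+b) = 488.0·547/840.0 = 317.8 N·m; T_B = 170.2 N·m.
τ in each portion: τ_AC = 5.82×10^7 Pa, τ_CB = 3.12×10^7 Pa; maximum is in AC.
τ_max = T_AC·r/J = 317.8·0.0152/8.28×10^-8 = 5.818×10^7 Pa.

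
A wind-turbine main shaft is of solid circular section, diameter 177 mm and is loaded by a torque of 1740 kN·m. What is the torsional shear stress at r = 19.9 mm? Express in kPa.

359000 kPa

J = πd⁴/32 = π(0.177)⁴/32 = 9.636×10^-5 m⁴.
Shear stress varies linearly with radius: τ = T·r/J = 1.740e6 × 0.0199 / 9.636×10^-5 = 3.593×10^8 Pa.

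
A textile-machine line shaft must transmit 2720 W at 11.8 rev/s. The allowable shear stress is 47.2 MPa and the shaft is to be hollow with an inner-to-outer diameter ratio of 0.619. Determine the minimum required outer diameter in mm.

16.7 mm

ω = 2π·11.8 = 74.14 rad/s, so T = P/ω = 2720 / 74.14 = 36.69 N·m.
For a hollow shaft with d_i/d_o = 0.619: τ_max = 16T/(π d_o³ (1−k⁴)), so d_o = [16T/(π τ_allow (1−k⁴))]^(1/3) = [16·36.69/(π·4.72×10^7·0.8532)]^(1/3) = 0.01668 m.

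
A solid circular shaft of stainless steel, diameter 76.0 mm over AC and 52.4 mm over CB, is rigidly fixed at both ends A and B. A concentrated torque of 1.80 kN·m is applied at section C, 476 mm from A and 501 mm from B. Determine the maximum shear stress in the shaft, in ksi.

Compatibility: T_A·a/J_AC = T_B·b/J_CB with T_A + T_B = T₀.
J_AC = 3.28×10^-6 m⁴, J_CB = 7.40×10^-7 m⁴, so T_A = T₀·(J_AC/a)/((J_AC/a)+(J_CB/b)) = 1482 N·m, T_B = 318.2 N·m.
τ in each portion: τ_AC = 1.72×10^7 Pa, τ_CB = 1.13×10^7 Pa; maximum is in AC.
τ_max = T_AC·r/J = 1482·0.0380/3.28×10^-6 = 1.719×10^7 Pa.

2.49 ksi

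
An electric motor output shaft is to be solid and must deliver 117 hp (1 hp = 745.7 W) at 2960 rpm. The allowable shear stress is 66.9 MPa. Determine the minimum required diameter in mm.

27.8 mm

ω = 2π·2960/60 = 310.0 rad/s, so T = P/ω = 117×745.7 / 310.0 = 281.5 N·m.
For a solid shaft τ_max = 16T/(πd³), so d = (16T/(π τ_allow))^(1/3) = (16·281.5/(π·6.69×10^7))^(1/3) = 0.02778 m.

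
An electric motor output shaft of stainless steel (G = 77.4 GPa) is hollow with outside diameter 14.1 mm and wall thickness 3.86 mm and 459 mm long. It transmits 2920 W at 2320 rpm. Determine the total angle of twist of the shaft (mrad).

ω = 2π·2320/60 = 242.9 rad/s, so T = P/ω = 2920 / 242.9 = 12.02 N·m.
J = π(d_o⁴ − d_i⁴)/32 = π(0.0141⁴ − 0.00638⁴)/32 = 3.718×10^-9 m⁴.
θ = T·L/(G·J) = 12.02 × 0.459 / (77.4×10⁹ × 3.718×10^-9) = 0.01917 rad.

19.2 mrad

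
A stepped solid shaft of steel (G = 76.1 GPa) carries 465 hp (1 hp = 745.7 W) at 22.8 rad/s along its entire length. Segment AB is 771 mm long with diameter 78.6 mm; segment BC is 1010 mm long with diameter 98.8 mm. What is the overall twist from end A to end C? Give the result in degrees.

3.59°

ω = 22.8 rad/s, so T = P/ω = 465×745.7 / 22.80 = 15210 N·m.
J_AB = π(0.0786)⁴/32 = 3.75×10^-6 m⁴; J_BC = π(0.0988)⁴/32 = 9.35×10^-6 m⁴.
θ = (T/G)·Σ L_i/J_i = (15210/76.1×10⁹)·(0.771/3.75×10^-6 + 1.01/9.35×10^-6) = 0.06270 rad.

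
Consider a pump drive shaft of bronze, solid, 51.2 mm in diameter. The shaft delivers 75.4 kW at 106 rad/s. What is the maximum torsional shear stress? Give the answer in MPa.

ω = 106 rad/s, so T = P/ω = 75.4×10³ / 106.0 = 711.3 N·m.
J = πd⁴/32 = π(0.0512)⁴/32 = 6.747×10^-7 m⁴.
τ_max = T·r/J = 711.3 × 0.0256 / 6.747×10^-7 = 2.699×10^7 Pa.

27.0 MPa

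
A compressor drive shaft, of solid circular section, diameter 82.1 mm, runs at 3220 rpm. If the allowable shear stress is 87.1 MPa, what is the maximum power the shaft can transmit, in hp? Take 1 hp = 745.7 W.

J = πd⁴/32 = π(0.0821)⁴/32 = 4.460×10^-6 m⁴.
T_max = τ_allow·J/r = 8.71×10^7 × 4.460×10^-6 / 0.0410 = 9464 N·m.
ω = 2π·3220/60 = 337.2 rad/s, so P_max = T_max·ω = 3.191×10^6 W.

4280 hp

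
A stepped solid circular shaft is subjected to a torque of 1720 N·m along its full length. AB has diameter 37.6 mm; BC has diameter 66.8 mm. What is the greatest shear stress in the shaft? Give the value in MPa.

Under the same torque, τ_max = 16T/(πd³) is largest where d is smallest — segment AB (d = 37.6 mm).
τ_max = 16·1720/(π·(0.0376)³) = 1.648×10^8 Pa.

165 MPa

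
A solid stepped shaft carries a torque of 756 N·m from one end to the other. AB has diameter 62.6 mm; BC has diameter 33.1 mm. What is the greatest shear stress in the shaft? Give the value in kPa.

Under the same torque, τ_max = 16T/(πd³) is largest where d is smallest — segment BC (d = 33.1 mm).
τ_max = 16·756.0/(π·(0.0331)³) = 1.062×10^8 Pa.

106000 kPa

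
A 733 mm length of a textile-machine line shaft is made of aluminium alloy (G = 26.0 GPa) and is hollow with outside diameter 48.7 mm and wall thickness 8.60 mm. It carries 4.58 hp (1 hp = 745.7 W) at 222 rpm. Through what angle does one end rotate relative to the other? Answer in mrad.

ω = 2π·222/60 = 23.25 rad/s, so T = P/ω = 4.58×745.7 / 23.25 = 146.9 N·m.
J = π(d_o⁴ − d_i⁴)/32 = π(0.0487⁴ − 0.0315⁴)/32 = 4.556×10^-7 m⁴.
θ = T·L/(G·J) = 146.9 × 0.733 / (26.0×10⁹ × 4.556×10^-7) = 9.091×10^-3 rad.

9.09 mrad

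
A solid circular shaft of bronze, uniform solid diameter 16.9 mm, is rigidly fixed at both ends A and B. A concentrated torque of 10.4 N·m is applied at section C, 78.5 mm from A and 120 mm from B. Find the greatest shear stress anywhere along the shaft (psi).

With uniform GJ and both ends fixed, compatibility θ_AC = θ_CB gives T_A·a = T_B·b, together with T_A + T_B = T₀.
T_A = T₀·b/(a+b) = 10.40·120/198.5 = 6.287 N·m; T_B = 4.113 N·m.
τ in each portion: τ_AC = 6.63×10^6 Pa, τ_CB = 4.34×10^6 Pa; maximum is in AC.
τ_max = T_AC·r/J = 6.287·0.00845/8.01×10^-9 = 6.634×10^6 Pa.

962 psi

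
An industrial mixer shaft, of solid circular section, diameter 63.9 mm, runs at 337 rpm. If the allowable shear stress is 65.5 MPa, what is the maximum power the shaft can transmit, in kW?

118 kW

J = πd⁴/32 = π(0.0639)⁴/32 = 1.637×10^-6 m⁴.
T_max = τ_allow·J/r = 6.55×10^7 × 1.637×10^-6 / 0.0319 = 3356 N·m.
ω = 2π·337/60 = 35.29 rad/s, so P_max = T_max·ω = 1.184×10^5 W.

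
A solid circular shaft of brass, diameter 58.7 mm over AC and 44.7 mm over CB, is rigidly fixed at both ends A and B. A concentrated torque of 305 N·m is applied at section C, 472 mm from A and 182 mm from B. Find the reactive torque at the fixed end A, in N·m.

Compatibility: T_A·a/J_AC = T_B·b/J_CB with T_A + T_B = T₀.
J_AC = 1.17×10^-6 m⁴, J_CB = 3.92×10^-7 m⁴, so T_A = T₀·(J_AC/a)/((J_AC/a)+(J_CB/b)) = 162.9 N·m, T_B = 142.1 N·m.

163 N·m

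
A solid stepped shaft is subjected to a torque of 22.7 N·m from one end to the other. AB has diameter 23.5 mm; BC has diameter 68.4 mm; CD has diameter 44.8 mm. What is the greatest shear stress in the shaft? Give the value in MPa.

Under the same torque, τ_max = 16T/(πd³) is largest where d is smallest — segment AB (d = 23.5 mm).
τ_max = 16·22.70/(π·(0.0235)³) = 8.908×10^6 Pa.

8.91 MPa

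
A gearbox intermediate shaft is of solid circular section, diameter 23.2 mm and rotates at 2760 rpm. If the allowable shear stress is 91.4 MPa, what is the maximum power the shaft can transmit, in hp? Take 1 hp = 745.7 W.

86.9 hp

J = πd⁴/32 = π(0.0232)⁴/32 = 2.844×10^-8 m⁴.
T_max = τ_allow·J/r = 9.14×10^7 × 2.844×10^-8 / 0.0116 = 224.1 N·m.
ω = 2π·2760/60 = 289.0 rad/s, so P_max = T_max·ω = 6.477×10^4 W.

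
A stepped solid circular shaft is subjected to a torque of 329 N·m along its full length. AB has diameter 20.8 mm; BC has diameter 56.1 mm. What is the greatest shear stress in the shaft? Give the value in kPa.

Under the same torque, τ_max = 16T/(πd³) is largest where d is smallest — segment AB (d = 20.8 mm).
τ_max = 16·329.0/(π·(0.0208)³) = 1.862×10^8 Pa.

186000 kPa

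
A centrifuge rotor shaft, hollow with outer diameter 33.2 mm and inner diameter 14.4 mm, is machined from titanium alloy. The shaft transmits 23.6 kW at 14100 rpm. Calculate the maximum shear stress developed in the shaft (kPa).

ω = 2π·14100/60 = 1477 rad/s, so T = P/ω = 23.6×10³ / 1477 = 15.98 N·m.
J = π(d_o⁴ − d_i⁴)/32 = π(0.0332⁴ − 0.0144⁴)/32 = 1.151×10^-7 m⁴.
τ_max = T·r/J = 15.98 × 0.0166 / 1.151×10^-7 = 2.306×10^6 Pa.

2310 kPa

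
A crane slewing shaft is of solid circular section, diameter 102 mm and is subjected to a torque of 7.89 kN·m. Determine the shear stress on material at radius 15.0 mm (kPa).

J = πd⁴/32 = π(0.102)⁴/32 = 1.063×10^-5 m⁴.
Shear stress varies linearly with radius: τ = T·r/J = 7890 × 0.0150 / 1.063×10^-5 = 1.114×10^7 Pa.

11100 kPa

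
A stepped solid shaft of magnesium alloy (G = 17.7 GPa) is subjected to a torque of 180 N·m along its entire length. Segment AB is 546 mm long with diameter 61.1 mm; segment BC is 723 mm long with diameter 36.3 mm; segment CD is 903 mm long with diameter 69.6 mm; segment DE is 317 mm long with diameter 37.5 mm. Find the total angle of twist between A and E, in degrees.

3.88°

J_AB = π(0.0611)⁴/32 = 1.37×10^-6 m⁴; J_BC = π(0.0363)⁴/32 = 1.70×10^-7 m⁴; J_CD = π(0.0696)⁴/32 = 2.30×10^-6 m⁴; J_DE = π(0.0375)⁴/32 = 1.94×10^-7 m⁴.
θ = (T/G)·Σ L_i/J_i = (180.0/17.7×10⁹)·(0.546/1.37×10^-6 + 0.723/1.70×10^-7 + 0.903/2.30×10^-6 + 0.317/1.94×10^-7) = 0.06778 rad.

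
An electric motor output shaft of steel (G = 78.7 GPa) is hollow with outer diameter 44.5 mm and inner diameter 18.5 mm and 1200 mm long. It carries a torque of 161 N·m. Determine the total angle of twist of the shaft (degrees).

J = π(d_o⁴ − d_i⁴)/32 = π(0.0445⁴ − 0.0185⁴)/32 = 3.735×10^-7 m⁴.
θ = T·L/(G·J) = 161.0 × 1.20 / (78.7×10⁹ × 3.735×10^-7) = 6.573×10^-3 rad.

0.377°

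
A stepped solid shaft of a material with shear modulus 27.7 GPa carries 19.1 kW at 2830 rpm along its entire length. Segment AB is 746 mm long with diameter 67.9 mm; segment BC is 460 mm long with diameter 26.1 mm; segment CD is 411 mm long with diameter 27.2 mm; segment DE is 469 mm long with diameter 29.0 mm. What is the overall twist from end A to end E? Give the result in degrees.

ω = 2π·2830/60 = 296.4 rad/s, so T = P/ω = 19.1×10³ / 296.4 = 64.45 N·m.
J_AB = π(0.0679)⁴/32 = 2.09×10^-6 m⁴; J_BC = π(0.0261)⁴/32 = 4.56×10^-8 m⁴; J_CD = π(0.0272)⁴/32 = 5.37×10^-8 m⁴; J_DE = π(0.0290)⁴/32 = 6.94×10^-8 m⁴.
θ = (T/G)·Σ L_i/J_i = (64.45/27.7×10⁹)·(0.746/2.09×10^-6 + 0.460/4.56×10^-8 + 0.411/5.37×10^-8 + 0.469/6.94×10^-8) = 0.05784 rad.

3.31°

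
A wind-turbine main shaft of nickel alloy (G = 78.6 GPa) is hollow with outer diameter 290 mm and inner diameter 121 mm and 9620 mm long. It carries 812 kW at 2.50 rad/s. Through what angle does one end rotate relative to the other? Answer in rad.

0.0590 rad

ω = 2.50 rad/s, so T = P/ω = 812×10³ / 2.500 = 324800 N·m.
J = π(d_o⁴ − d_i⁴)/32 = π(0.290⁴ − 0.121⁴)/32 = 6.733×10^-4 m⁴.
θ = T·L/(G·J) = 324800 × 9.62 / (78.6×10⁹ × 6.733×10^-4) = 0.05904 rad.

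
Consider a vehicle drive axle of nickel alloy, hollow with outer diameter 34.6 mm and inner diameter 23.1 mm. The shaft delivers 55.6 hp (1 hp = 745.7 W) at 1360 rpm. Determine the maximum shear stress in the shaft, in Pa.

4.47e7 Pa

ω = 2π·1360/60 = 142.4 rad/s, so T = P/ω = 55.6×745.7 / 142.4 = 291.1 N·m.
J = π(d_o⁴ − d_i⁴)/32 = π(0.0346⁴ − 0.0231⁴)/32 = 1.127×10^-7 m⁴.
τ_max = T·r/J = 291.1 × 0.0173 / 1.127×10^-7 = 4.467×10^7 Pa.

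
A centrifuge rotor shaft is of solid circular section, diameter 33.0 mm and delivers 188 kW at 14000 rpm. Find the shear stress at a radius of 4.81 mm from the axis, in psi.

ω = 2π·14000/60 = 1466 rad/s, so T = P/ω = 188×10³ / 1466 = 128.2 N·m.
J = πd⁴/32 = π(0.0330)⁴/32 = 1.164×10^-7 m⁴.
Shear stress varies linearly with radius: τ = T·r/J = 128.2 × 0.00481 / 1.164×10^-7 = 5.298×10^6 Pa.

768 psi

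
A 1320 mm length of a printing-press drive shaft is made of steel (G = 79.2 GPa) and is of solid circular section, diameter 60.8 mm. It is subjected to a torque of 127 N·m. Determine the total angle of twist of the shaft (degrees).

0.0904°

J = πd⁴/32 = π(0.0608)⁴/32 = 1.342×10^-6 m⁴.
θ = T·L/(G·J) = 127.0 × 1.32 / (79.2×10⁹ × 1.342×10^-6) = 1.578×10^-3 rad.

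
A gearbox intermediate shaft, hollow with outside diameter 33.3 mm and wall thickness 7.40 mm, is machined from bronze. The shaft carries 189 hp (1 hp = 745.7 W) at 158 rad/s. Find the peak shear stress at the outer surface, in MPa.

ω = 158 rad/s, so T = P/ω = 189×745.7 / 158.0 = 892.0 N·m.
J = π(d_o⁴ − d_i⁴)/32 = π(0.0333⁴ − 0.0185⁴)/32 = 1.092×10^-7 m⁴.
τ_max = T·r/J = 892.0 × 0.0166 / 1.092×10^-7 = 1.360×10^8 Pa.

136 MPa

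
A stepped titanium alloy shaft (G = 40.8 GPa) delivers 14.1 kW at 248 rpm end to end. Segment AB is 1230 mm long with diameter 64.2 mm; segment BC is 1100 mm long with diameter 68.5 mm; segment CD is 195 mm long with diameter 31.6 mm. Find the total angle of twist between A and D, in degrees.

ω = 2π·248/60 = 25.97 rad/s, so T = P/ω = 14.1×10³ / 25.97 = 542.9 N·m.
J_AB = π(0.0642)⁴/32 = 1.67×10^-6 m⁴; J_BC = π(0.0685)⁴/32 = 2.16×10^-6 m⁴; J_CD = π(0.0316)⁴/32 = 9.79×10^-8 m⁴.
θ = (T/G)·Σ L_i/J_i = (542.9/40.8×10⁹)·(1.23/1.67×10^-6 + 1.10/2.16×10^-6 + 0.195/9.79×10^-8) = 0.04309 rad.

2.47°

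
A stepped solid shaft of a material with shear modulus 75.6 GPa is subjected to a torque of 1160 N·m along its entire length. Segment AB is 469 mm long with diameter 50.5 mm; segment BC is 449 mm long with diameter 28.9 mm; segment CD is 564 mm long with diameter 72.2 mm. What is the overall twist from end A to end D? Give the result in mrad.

115 mrad

J_AB = π(0.0505)⁴/32 = 6.39×10^-7 m⁴; J_BC = π(0.0289)⁴/32 = 6.85×10^-8 m⁴; J_CD = π(0.0722)⁴/32 = 2.67×10^-6 m⁴.
θ = (T/G)·Σ L_i/J_i = (1160/75.6×10⁹)·(0.469/6.39×10^-7 + 0.449/6.85×10^-8 + 0.564/2.67×10^-6) = 0.1151 rad.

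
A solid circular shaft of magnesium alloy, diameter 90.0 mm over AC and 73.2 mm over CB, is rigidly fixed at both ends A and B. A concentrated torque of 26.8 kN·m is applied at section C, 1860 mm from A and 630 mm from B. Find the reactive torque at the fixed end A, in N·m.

11700 N·m

Compatibility: T_A·a/J_AC = T_B·b/J_CB with T_A + T_B = T₀.
J_AC = 6.44×10^-6 m⁴, J_CB = 2.82×10^-6 m⁴, so T_A = T₀·(J_AC/a)/((J_AC/a)+(J_CB/b)) = 11690 N·m, T_B = 15110 N·m.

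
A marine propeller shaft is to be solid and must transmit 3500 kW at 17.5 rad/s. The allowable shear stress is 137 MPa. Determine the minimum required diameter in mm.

ω = 17.5 rad/s, so T = P/ω = 3500×10³ / 17.50 = 200000 N·m.
For a solid shaft τ_max = 16T/(πd³), so d = (16T/(π τ_allow))^(1/3) = (16·200000/(π·1.37×10^8))^(1/3) = 0.1952 m.

195 mm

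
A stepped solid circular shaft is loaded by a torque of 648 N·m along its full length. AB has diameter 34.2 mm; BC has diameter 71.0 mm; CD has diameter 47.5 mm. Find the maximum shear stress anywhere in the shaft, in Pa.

Under the same torque, τ_max = 16T/(πd³) is largest where d is smallest — segment AB (d = 34.2 mm).
τ_max = 16·648.0/(π·(0.0342)³) = 8.250×10^7 Pa.

8.25e7 Pa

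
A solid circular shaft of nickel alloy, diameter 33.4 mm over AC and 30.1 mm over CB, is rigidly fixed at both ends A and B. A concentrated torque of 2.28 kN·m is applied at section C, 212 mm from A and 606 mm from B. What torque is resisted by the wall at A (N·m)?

1850 N·m

Compatibility: T_A·a/J_AC = T_B·b/J_CB with T_A + T_B = T₀.
J_AC = 1.22×10^-7 m⁴, J_CB = 8.06×10^-8 m⁴, so T_A = T₀·(J_AC/a)/((J_AC/a)+(J_CB/b)) = 1853 N·m, T_B = 427.5 N·m.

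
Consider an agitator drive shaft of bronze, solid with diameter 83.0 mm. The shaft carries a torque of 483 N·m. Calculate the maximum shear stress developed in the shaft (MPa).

4.30 MPa

J = πd⁴/32 = π(0.0830)⁴/32 = 4.659×10^-6 m⁴.
τ_max = T·r/J = 483.0 × 0.0415 / 4.659×10^-6 = 4.302×10^6 Pa.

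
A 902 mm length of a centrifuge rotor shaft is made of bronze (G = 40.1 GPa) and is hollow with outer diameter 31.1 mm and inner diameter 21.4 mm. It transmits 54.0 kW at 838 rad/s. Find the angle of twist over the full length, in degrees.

1.17°

ω = 838 rad/s, so T = P/ω = 54.0×10³ / 838.0 = 64.44 N·m.
J = π(d_o⁴ − d_i⁴)/32 = π(0.0311⁴ − 0.0214⁴)/32 = 7.125×10^-8 m⁴.
θ = T·L/(G·J) = 64.44 × 0.902 / (40.1×10⁹ × 7.125×10^-8) = 0.02034 rad.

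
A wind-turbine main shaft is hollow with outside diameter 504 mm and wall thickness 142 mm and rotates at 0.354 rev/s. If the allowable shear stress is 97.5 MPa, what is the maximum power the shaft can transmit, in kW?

J = π(d_o⁴ − d_i⁴)/32 = π(0.504⁴ − 0.220⁴)/32 = 6.105×10^-3 m⁴.
T_max = τ_allow·J/r = 9.75×10^7 × 6.105×10^-3 / 0.252 = 2.362e6 N·m.
ω = 2π·0.354 = 2.224 rad/s, so P_max = T_max·ω = 5.254×10^6 W.

5250 kW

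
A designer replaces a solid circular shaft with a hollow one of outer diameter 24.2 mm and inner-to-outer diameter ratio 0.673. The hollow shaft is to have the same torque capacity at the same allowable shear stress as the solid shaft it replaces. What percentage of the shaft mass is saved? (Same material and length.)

Equal τ_max and T ⇒ the solid shaft needs d_s³ = d_o³(1−k⁴), so d_s = 24.2·(1−0.673⁴)^(1/3) = 22.42 mm.
Area ratio A_h/A_s = d_o²(1−k²)/d_s² = (1−k²)/(1−k⁴)^(2/3) = 0.6376.
Mass saving = 1 − 0.6376 = 36.2 %.

36.2 %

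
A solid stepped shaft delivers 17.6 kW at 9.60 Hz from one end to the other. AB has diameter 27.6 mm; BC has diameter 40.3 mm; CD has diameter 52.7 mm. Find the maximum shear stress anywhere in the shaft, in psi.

10300 psi

ω = 2π·9.60 = 60.32 rad/s, so T = P/ω = 17.6×10³ / 60.32 = 291.8 N·m.
Under the same torque, τ_max = 16T/(πd³) is largest where d is smallest — segment AB (d = 27.6 mm).
τ_max = 16·291.8/(π·(0.0276)³) = 7.068×10^7 Pa.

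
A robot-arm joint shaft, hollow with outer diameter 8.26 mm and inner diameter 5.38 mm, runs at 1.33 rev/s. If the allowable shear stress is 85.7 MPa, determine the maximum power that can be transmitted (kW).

J = π(d_o⁴ − d_i⁴)/32 = π(0.00826⁴ − 0.00538⁴)/32 = 3.748×10^-10 m⁴.
T_max = τ_allow·J/r = 8.57×10^7 × 3.748×10^-10 / 0.00413 = 7.776 N·m.
ω = 2π·1.33 = 8.357 rad/s, so P_max = T_max·ω = 64.98 W.

0.0650 kW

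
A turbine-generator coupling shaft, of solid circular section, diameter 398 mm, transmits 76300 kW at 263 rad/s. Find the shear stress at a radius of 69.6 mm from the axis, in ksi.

1.19 ksi

ω = 263 rad/s, so T = P/ω = 76300×10³ / 263.0 = 290100 N·m.
J = πd⁴/32 = π(0.398)⁴/32 = 2.463×10^-3 m⁴.
Shear stress varies linearly with radius: τ = T·r/J = 290100 × 0.0696 / 2.463×10^-3 = 8.197×10^6 Pa.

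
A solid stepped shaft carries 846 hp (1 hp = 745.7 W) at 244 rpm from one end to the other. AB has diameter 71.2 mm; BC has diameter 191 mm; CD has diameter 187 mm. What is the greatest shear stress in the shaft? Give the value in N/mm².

348 N/mm²

ω = 2π·244/60 = 25.55 rad/s, so T = P/ω = 846×745.7 / 25.55 = 24690 N·m.
Under the same torque, τ_max = 16T/(πd³) is largest where d is smallest — segment AB (d = 71.2 mm).
τ_max = 16·24690/(π·(0.0712)³) = 3.484×10^8 Pa.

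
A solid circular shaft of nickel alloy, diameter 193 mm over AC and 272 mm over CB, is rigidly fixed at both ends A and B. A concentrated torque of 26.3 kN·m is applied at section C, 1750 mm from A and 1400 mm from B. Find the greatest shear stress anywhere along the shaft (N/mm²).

Compatibility: T_A·a/J_AC = T_B·b/J_CB with T_A + T_B = T₀.
J_AC = 1.36×10^-4 m⁴, J_CB = 5.37×10^-4 m⁴, so T_A = T₀·(J_AC/a)/((J_AC/a)+(J_CB/b)) = 4434 N·m, T_B = 21870 N·m.
τ in each portion: τ_AC = 3.14×10^6 Pa, τ_CB = 5.53×10^6 Pa; maximum is in CB.
τ_max = T_CB·r/J = 21870·0.136/5.37×10^-4 = 5.534×10^6 Pa.

5.53 N/mm²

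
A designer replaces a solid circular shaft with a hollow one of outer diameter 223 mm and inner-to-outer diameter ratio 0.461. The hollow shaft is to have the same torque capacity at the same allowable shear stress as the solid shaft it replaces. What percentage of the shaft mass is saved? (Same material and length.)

18.8 %

Equal τ_max and T ⇒ the solid shaft needs d_s³ = d_o³(1−k⁴), so d_s = 223·(1−0.461⁴)^(1/3) = 219.6 mm.
Area ratio A_h/A_s = d_o²(1−k²)/d_s² = (1−k²)/(1−k⁴)^(2/3) = 0.8121.
Mass saving = 1 − 0.8121 = 18.8 %.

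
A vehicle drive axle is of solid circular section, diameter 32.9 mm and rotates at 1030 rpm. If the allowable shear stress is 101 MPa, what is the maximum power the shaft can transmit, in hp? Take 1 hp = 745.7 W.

J = πd⁴/32 = π(0.0329)⁴/32 = 1.150×10^-7 m⁴.
T_max = τ_allow·J/r = 1.01×10^8 × 1.150×10^-7 / 0.0164 = 706.2 N·m.
ω = 2π·1030/60 = 107.9 rad/s, so P_max = T_max·ω = 7.617×10^4 W.

102 hp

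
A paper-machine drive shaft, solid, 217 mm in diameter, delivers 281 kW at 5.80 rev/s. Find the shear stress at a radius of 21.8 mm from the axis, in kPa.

ω = 2π·5.80 = 36.44 rad/s, so T = P/ω = 281×10³ / 36.44 = 7711 N·m.
J = πd⁴/32 = π(0.217)⁴/32 = 2.177×10^-4 m⁴.
Shear stress varies linearly with radius: τ = T·r/J = 7711 × 0.0218 / 2.177×10^-4 = 7.722×10^5 Pa.

772 kPa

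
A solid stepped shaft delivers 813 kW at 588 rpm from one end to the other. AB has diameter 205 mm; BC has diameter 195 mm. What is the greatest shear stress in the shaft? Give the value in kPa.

9070 kPa

ω = 2π·588/60 = 61.58 rad/s, so T = P/ω = 813×10³ / 61.58 = 13200 N·m.
Under the same torque, τ_max = 16T/(πd³) is largest where d is smallest — segment BC (d = 195 mm).
τ_max = 16·13200/(π·(0.195)³) = 9.069×10^6 Pa.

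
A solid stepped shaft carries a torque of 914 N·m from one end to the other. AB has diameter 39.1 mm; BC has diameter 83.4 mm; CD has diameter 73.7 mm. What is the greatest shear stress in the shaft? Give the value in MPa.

Under the same torque, τ_max = 16T/(πd³) is largest where d is smallest — segment AB (d = 39.1 mm).
τ_max = 16·914.0/(π·(0.0391)³) = 7.787×10^7 Pa.

77.9 MPa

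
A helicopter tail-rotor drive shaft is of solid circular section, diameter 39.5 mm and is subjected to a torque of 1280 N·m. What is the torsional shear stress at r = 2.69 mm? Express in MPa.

J = πd⁴/32 = π(0.0395)⁴/32 = 2.390×10^-7 m⁴.
Shear stress varies linearly with radius: τ = T·r/J = 1280 × 0.00269 / 2.390×10^-7 = 1.441×10^7 Pa.

14.4 MPa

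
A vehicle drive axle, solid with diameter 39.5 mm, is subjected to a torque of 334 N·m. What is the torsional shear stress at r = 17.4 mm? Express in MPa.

J = πd⁴/32 = π(0.0395)⁴/32 = 2.390×10^-7 m⁴.
Shear stress varies linearly with radius: τ = T·r/J = 334.0 × 0.0174 / 2.390×10^-7 = 2.432×10^7 Pa.

24.3 MPa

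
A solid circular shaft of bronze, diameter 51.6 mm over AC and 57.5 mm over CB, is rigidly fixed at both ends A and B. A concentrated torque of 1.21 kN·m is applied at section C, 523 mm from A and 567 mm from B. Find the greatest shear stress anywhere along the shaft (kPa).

Compatibility: T_A·a/J_AC = T_B·b/J_CB with T_A + T_B = T₀.
J_AC = 6.96×10^-7 m⁴, J_CB = 1.07×10^-6 m⁴, so T_A = T₀·(J_AC/a)/((J_AC/a)+(J_CB/b)) = 499.5 N·m, T_B = 710.5 N·m.
τ in each portion: τ_AC = 1.85×10^7 Pa, τ_CB = 1.90×10^7 Pa; maximum is in CB.
τ_max = T_CB·r/J = 710.5·0.0288/1.07×10^-6 = 1.903×10^7 Pa.

19000 kPa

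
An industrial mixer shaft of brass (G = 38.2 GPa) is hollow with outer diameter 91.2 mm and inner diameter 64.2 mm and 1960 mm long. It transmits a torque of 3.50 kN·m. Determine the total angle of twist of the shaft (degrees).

2.01°

J = π(d_o⁴ − d_i⁴)/32 = π(0.0912⁴ − 0.0642⁴)/32 = 5.124×10^-6 m⁴.
θ = T·L/(G·J) = 3500 × 1.96 / (38.2×10⁹ × 5.124×10^-6) = 0.03505 rad.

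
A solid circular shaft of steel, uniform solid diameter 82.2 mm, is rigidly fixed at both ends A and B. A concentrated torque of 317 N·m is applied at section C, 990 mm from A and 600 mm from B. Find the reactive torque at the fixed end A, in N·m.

With uniform GJ and both ends fixed, compatibility θ_AC = θ_CB gives T_A·a = T_B·b, together with T_A + T_B = T₀.
T_A = T₀·b/(a+b) = 317.0·600/1590 = 119.6 N·m; T_B = 197.4 N·m.

120 N·m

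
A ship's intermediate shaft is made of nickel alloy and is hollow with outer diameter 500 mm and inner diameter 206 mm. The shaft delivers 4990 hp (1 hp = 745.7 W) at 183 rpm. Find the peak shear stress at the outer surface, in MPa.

ω = 2π·183/60 = 19.16 rad/s, so T = P/ω = 4990×745.7 / 19.16 = 194200 N·m.
J = π(d_o⁴ − d_i⁴)/32 = π(0.500⁴ − 0.206⁴)/32 = 5.959×10^-3 m⁴.
τ_max = T·r/J = 194200 × 0.250 / 5.959×10^-3 = 8.146×10^6 Pa.

8.15 MPa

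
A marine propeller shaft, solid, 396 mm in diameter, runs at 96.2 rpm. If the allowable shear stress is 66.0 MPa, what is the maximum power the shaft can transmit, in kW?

8110 kW

J = πd⁴/32 = π(0.396)⁴/32 = 2.414×10^-3 m⁴.
T_max = τ_allow·J/r = 6.60×10^7 × 2.414×10^-3 / 0.198 = 804700 N·m.
ω = 2π·96.2/60 = 10.07 rad/s, so P_max = T_max·ω = 8.107×10^6 W.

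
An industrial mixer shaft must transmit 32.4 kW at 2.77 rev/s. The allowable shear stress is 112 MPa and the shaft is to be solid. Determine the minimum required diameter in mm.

43.9 mm

ω = 2π·2.77 = 17.40 rad/s, so T = P/ω = 32.4×10³ / 17.40 = 1862 N·m.
For a solid shaft τ_max = 16T/(πd³), so d = (16T/(π τ_allow))^(1/3) = (16·1862/(π·1.12×10^8))^(1/3) = 0.04391 m.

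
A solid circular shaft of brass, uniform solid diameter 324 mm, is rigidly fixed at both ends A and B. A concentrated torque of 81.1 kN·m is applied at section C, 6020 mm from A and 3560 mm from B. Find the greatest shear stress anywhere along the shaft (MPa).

With uniform GJ and both ends fixed, compatibility θ_AC = θ_CB gives T_A·a = T_B·b, together with T_A + T_B = T₀.
T_A = T₀·b/(a+b) = 81100·3560/9580 = 30140 N·m; T_B = 50960 N·m.
τ in each portion: τ_AC = 4.51×10^6 Pa, τ_CB = 7.63×10^6 Pa; maximum is in CB.
τ_max = T_CB·r/J = 50960·0.162/1.08×10^-3 = 7.631×10^6 Pa.

7.63 MPa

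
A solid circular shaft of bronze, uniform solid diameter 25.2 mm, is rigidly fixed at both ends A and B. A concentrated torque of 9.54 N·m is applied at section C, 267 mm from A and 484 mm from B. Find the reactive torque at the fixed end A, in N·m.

With uniform GJ and both ends fixed, compatibility θ_AC = θ_CB gives T_A·a = T_B·b, together with T_A + T_B = T₀.
T_A = T₀·b/(a+b) = 9.540·484/751.0 = 6.148 N·m; T_B = 3.392 N·m.

6.15 N·m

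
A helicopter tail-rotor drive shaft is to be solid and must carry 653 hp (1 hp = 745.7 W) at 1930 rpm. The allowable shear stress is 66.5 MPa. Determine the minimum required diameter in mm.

56.9 mm

ω = 2π·1930/60 = 202.1 rad/s, so T = P/ω = 653×745.7 / 202.1 = 2409 N·m.
For a solid shaft τ_max = 16T/(πd³), so d = (16T/(π τ_allow))^(1/3) = (16·2409/(π·6.65×10^7))^(1/3) = 0.05693 m.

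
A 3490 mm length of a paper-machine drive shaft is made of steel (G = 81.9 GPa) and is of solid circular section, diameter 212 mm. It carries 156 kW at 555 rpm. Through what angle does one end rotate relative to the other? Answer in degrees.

0.0330°

ω = 2π·555/60 = 58.12 rad/s, so T = P/ω = 156×10³ / 58.12 = 2684 N·m.
J = πd⁴/32 = π(0.212)⁴/32 = 1.983×10^-4 m⁴.
θ = T·L/(G·J) = 2684 × 3.49 / (81.9×10⁹ × 1.983×10^-4) = 5.768×10^-4 rad.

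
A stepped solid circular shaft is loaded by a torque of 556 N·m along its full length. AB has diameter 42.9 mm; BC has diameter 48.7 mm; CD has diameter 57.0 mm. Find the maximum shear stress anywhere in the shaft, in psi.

Under the same torque, τ_max = 16T/(πd³) is largest where d is smallest — segment AB (d = 42.9 mm).
τ_max = 16·556.0/(π·(0.0429)³) = 3.587×10^7 Pa.

5200 psi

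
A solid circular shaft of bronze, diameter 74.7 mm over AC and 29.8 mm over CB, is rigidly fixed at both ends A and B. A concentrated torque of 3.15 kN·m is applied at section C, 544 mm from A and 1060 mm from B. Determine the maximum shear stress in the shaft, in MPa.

Compatibility: T_A·a/J_AC = T_B·b/J_CB with T_A + T_B = T₀.
J_AC = 3.06×10^-6 m⁴, J_CB = 7.74×10^-8 m⁴, so T_A = T₀·(J_AC/a)/((J_AC/a)+(J_CB/b)) = 3110 N·m, T_B = 40.42 N·m.
τ in each portion: τ_AC = 3.80×10^7 Pa, τ_CB = 7.78×10^6 Pa; maximum is in AC.
τ_max = T_AC·r/J = 3110·0.0374/3.06×10^-6 = 3.799×10^7 Pa.

38.0 MPa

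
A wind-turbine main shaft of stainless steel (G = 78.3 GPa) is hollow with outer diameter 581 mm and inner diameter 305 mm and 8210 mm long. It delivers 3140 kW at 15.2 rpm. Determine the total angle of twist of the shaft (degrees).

1.15°

ω = 2π·15.2/60 = 1.592 rad/s, so T = P/ω = 3140×10³ / 1.592 = 1.973e6 N·m.
J = π(d_o⁴ − d_i⁴)/32 = π(0.581⁴ − 0.305⁴)/32 = 0.01034 m⁴.
θ = T·L/(G·J) = 1.973e6 × 8.21 / (78.3×10⁹ × 0.01034) = 0.02001 rad.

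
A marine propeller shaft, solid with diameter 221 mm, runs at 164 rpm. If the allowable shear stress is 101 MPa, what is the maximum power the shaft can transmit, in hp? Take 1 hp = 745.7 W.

4930 hp

J = πd⁴/32 = π(0.221)⁴/32 = 2.342×10^-4 m⁴.
T_max = τ_allow·J/r = 1.01×10^8 × 2.342×10^-4 / 0.111 = 214100 N·m.
ω = 2π·164/60 = 17.17 rad/s, so P_max = T_max·ω = 3.676×10^6 W.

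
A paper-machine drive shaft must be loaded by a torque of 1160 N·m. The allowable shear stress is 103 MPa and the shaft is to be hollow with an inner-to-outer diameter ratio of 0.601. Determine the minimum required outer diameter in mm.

For a hollow shaft with d_i/d_o = 0.601: τ_max = 16T/(π d_o³ (1−k⁴)), so d_o = [16T/(π τ_allow (1−k⁴))]^(1/3) = [16·1160/(π·1.03×10^8·0.8695)]^(1/3) = 0.04040 m.

40.4 mm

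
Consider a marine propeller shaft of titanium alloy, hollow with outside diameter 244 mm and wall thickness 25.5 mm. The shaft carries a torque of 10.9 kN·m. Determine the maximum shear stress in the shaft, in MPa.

J = π(d_o⁴ − d_i⁴)/32 = π(0.244⁴ − 0.193⁴)/32 = 2.118×10^-4 m⁴.
τ_max = T·r/J = 10900 × 0.122 / 2.118×10^-4 = 6.280×10^6 Pa.

6.28 MPa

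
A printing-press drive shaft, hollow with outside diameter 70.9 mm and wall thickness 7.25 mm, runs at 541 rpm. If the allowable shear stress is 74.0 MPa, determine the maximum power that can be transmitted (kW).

176 kW

J = π(d_o⁴ − d_i⁴)/32 = π(0.0709⁴ − 0.0564⁴)/32 = 1.487×10^-6 m⁴.
T_max = τ_allow·J/r = 7.40×10^7 × 1.487×10^-6 / 0.0355 = 3105 N·m.
ω = 2π·541/60 = 56.65 rad/s, so P_max = T_max·ω = 1.759×10^5 W.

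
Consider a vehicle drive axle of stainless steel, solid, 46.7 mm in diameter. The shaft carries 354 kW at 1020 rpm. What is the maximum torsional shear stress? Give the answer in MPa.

ω = 2π·1020/60 = 106.8 rad/s, so T = P/ω = 354×10³ / 106.8 = 3314 N·m.
J = πd⁴/32 = π(0.0467)⁴/32 = 4.669×10^-7 m⁴.
τ_max = T·r/J = 3314 × 0.0234 / 4.669×10^-7 = 1.657×10^8 Pa.

166 MPa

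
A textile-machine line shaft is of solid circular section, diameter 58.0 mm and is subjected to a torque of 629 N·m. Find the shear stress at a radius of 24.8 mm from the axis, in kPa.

14000 kPa

J = πd⁴/32 = π(0.0580)⁴/32 = 1.111×10^-6 m⁴.
Shear stress varies linearly with radius: τ = T·r/J = 629.0 × 0.0248 / 1.111×10^-6 = 1.404×10^7 Pa.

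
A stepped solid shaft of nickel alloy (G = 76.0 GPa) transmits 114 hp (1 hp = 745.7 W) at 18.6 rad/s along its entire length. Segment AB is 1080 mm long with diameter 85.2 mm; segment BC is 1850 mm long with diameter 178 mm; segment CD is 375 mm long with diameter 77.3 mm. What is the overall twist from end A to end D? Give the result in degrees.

ω = 18.6 rad/s, so T = P/ω = 114×745.7 / 18.60 = 4570 N·m.
J_AB = π(0.0852)⁴/32 = 5.17×10^-6 m⁴; J_BC = π(0.178)⁴/32 = 9.86×10^-5 m⁴; J_CD = π(0.0773)⁴/32 = 3.51×10^-6 m⁴.
θ = (T/G)·Σ L_i/J_i = (4570/76.0×10⁹)·(1.08/5.17×10^-6 + 1.85/9.86×10^-5 + 0.375/3.51×10^-6) = 0.02012 rad.

1.15°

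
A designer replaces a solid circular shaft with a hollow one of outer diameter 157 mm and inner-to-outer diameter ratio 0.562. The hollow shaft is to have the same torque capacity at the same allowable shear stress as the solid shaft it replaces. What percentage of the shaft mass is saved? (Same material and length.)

Equal τ_max and T ⇒ the solid shaft needs d_s³ = d_o³(1−k⁴), so d_s = 157·(1−0.562⁴)^(1/3) = 151.6 mm.
Area ratio A_h/A_s = d_o²(1−k²)/d_s² = (1−k²)/(1−k⁴)^(2/3) = 0.7338.
Mass saving = 1 − 0.7338 = 26.6 %.

26.6 %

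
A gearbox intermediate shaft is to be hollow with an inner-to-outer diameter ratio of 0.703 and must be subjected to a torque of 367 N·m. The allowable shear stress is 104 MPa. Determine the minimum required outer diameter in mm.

28.8 mm

For a hollow shaft with d_i/d_o = 0.703: τ_max = 16T/(π d_o³ (1−k⁴)), so d_o = [16T/(π τ_allow (1−k⁴))]^(1/3) = [16·367.0/(π·1.04×10^8·0.7558)]^(1/3) = 0.02876 m.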